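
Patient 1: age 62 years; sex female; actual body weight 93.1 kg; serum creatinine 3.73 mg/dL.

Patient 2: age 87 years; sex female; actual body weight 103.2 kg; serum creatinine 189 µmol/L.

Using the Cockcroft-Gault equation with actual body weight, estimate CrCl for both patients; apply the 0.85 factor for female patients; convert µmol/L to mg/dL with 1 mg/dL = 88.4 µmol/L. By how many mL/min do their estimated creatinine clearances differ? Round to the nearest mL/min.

Patient 1: CrCl = (140 − 62) × 93.1 / (72 × 3.73) × 0.85 = 7261.8 / 268.56 × 0.85 ≈ 23.0 mL/min
Patient 2: SCr = 189 / 88.4 = 2.138 mg/dL
Patient 2: CrCl = (140 − 87) × 103.2 / (72 × 2.138) × 0.85 = 5469.6 / 153.94 × 0.85 ≈ 30.2 mL/min
|23.0 − 30.2| = 7.2 mL/min

7 mL/min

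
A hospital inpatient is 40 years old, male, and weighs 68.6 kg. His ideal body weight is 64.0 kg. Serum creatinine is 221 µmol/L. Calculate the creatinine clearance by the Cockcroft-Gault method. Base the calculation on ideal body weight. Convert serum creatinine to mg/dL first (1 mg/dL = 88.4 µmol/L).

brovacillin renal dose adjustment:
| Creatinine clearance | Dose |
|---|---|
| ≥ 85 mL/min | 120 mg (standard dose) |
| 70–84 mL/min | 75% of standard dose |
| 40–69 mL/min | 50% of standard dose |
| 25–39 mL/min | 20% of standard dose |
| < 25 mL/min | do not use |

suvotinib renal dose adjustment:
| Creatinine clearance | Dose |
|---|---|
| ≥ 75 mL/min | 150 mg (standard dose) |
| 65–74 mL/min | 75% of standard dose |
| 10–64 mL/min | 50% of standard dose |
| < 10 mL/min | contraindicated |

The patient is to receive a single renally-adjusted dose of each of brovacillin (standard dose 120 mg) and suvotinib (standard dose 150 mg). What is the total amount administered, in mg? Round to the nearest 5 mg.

SCr = 221 / 88.4 = 2.5 mg/dL
CrCl = (140 − 40) × 64 / (72 × 2.5) = 6400.0 / 180.00 ≈ 35.6 mL/min
CrCl ≈ 36 mL/min.
brovacillin: 25–39 mL/min → 20% of 120 mg = 24 mg.
suvotinib: 10–64 mL/min → 50% of 150 mg = 75 mg.
Total = 24 + 75 = 99 mg.

100 mg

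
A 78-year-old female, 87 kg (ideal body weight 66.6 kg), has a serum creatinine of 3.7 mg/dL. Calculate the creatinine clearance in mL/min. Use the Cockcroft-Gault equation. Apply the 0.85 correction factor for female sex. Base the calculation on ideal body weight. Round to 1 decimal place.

13.2 mL/min

CrCl = (140 − 78) × 66.6 / (72 × 3.7) × 0.85 = 4129.2 / 266.40 × 0.85 ≈ 13.2 mL/min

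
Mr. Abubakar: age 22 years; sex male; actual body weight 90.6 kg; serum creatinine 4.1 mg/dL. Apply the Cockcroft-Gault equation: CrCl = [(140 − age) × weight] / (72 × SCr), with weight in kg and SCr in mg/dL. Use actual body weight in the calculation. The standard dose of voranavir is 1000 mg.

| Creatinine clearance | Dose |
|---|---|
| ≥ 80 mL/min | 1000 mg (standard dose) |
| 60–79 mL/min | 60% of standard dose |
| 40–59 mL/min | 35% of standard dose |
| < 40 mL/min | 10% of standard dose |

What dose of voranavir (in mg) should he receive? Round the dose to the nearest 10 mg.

100 mg

CrCl = (140 − 22) × 90.6 / (72 × 4.1) = 10690.8 / 295.20 ≈ 36.2 mL/min
CrCl ≈ 36 mL/min → bracket < 40 mL/min.
10% of 1000 mg = 100 mg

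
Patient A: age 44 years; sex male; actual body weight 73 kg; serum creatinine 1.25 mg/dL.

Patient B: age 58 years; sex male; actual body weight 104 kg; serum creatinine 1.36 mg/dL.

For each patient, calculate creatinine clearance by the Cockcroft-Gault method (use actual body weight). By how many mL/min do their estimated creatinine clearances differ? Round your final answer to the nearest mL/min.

9 mL/min

Patient A: CrCl = (140 − 44) × 73 / (72 × 1.25) = 7008.0 / 90.00 ≈ 77.9 mL/min
Patient B: CrCl = (140 − 58) × 104 / (72 × 1.36) = 8528.0 / 97.92 ≈ 87.1 mL/min
|77.9 − 87.1| = 9.2 mL/min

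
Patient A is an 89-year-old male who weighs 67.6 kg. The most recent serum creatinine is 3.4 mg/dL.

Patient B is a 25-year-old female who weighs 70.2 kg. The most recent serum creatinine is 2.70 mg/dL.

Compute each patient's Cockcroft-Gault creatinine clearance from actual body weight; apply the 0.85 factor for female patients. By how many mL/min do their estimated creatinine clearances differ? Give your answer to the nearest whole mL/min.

21 mL/min

Patient A: CrCl = (140 − 89) × 67.6 / (72 × 3.4) = 3447.6 / 244.80 ≈ 14.1 mL/min
Patient B: CrCl = (140 − 25) × 70.2 / (72 × 2.7) × 0.85 = 8073.0 / 194.40 × 0.85 ≈ 35.3 mL/min
|14.1 − 35.3| = 21.2 mL/min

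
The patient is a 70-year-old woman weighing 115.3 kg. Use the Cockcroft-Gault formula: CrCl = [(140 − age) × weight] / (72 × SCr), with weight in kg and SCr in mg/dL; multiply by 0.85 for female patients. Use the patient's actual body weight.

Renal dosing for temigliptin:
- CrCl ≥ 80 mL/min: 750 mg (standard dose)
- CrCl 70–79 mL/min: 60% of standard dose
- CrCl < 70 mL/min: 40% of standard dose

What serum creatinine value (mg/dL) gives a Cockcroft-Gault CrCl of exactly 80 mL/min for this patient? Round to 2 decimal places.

1.19 mg/dL

Standard dose requires CrCl ≥ 80 mL/min.
Set (140 − 70) × 115.3 × 0.85 / (72 × SCr) = 80
SCr = (140 − 70) × 115.3 × 0.85 / (72 × 80) = 1.191 mg/dL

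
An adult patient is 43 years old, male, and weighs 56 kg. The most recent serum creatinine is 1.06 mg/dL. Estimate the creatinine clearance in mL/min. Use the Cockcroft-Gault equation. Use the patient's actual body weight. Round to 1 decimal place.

CrCl = (140 − 43) × 56 / (72 × 1.06) = 5432.0 / 76.32 ≈ 71.2 mL/min

71.2 mL/min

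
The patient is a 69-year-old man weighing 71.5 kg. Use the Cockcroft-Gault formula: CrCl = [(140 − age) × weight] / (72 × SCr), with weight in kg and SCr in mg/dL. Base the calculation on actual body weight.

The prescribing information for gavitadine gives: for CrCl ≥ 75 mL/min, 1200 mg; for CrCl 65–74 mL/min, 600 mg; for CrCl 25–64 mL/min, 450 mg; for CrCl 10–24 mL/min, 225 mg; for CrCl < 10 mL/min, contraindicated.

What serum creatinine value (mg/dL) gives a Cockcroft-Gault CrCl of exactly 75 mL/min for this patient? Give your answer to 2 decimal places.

Standard dose requires CrCl ≥ 75 mL/min.
Set (140 − 69) × 71.5 / (72 × SCr) = 75
SCr = (140 − 69) × 71.5 / (72 × 75) = 0.940 mg/dL

0.94 mg/dL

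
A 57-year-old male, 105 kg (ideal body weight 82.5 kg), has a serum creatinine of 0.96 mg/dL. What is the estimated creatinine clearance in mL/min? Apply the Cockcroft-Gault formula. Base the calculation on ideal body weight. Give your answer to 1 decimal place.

CrCl = (140 − 57) × 82.5 / (72 × 0.96) = 6847.5 / 69.12 ≈ 99.1 mL/min

99.1 mL/min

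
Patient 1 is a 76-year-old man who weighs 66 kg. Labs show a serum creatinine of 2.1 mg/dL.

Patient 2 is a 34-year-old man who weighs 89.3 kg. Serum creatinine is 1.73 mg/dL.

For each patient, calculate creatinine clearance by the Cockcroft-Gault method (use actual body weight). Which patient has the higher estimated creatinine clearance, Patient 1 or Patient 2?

Patient 1: CrCl = (140 − 76) × 66 / (72 × 2.1) = 4224.0 / 151.20 ≈ 27.9 mL/min
Patient 2: CrCl = (140 − 34) × 89.3 / (72 × 1.73) = 9465.8 / 124.56 ≈ 76.0 mL/min
27.9 vs 76.0 mL/min → Patient 2 is higher.

Patient 2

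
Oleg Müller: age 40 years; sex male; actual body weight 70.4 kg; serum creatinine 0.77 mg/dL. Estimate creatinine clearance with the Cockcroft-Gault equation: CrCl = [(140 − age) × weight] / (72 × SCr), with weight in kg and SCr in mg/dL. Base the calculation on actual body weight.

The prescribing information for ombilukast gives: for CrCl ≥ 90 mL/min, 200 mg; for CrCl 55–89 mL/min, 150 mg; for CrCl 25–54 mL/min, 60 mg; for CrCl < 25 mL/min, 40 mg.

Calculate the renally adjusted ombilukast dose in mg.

200 mg

CrCl = (140 − 40) × 70.4 / (72 × 0.77) = 7040.0 / 55.44 ≈ 127.0 mL/min
CrCl ≈ 127 mL/min → bracket ≥ 90 mL/min.
Dose for this bracket: 200 mg.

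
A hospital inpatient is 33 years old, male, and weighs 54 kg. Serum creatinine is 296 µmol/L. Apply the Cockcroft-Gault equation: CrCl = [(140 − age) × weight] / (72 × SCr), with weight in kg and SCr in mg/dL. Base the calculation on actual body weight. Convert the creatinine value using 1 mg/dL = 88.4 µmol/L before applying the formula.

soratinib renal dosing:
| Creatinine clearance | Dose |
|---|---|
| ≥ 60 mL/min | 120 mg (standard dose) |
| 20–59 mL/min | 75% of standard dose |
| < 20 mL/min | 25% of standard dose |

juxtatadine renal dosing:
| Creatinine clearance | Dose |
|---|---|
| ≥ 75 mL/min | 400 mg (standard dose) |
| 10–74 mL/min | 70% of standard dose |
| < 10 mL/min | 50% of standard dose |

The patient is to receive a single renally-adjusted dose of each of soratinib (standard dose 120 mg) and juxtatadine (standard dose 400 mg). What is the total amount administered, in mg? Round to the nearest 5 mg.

SCr = 296 / 88.4 = 3.348 mg/dL
CrCl = (140 − 33) × 54 / (72 × 3.348) = 5778.0 / 241.06 ≈ 24.0 mL/min
CrCl ≈ 24 mL/min.
soratinib: 20–59 mL/min → 75% of 120 mg = 90 mg.
juxtatadine: 10–74 mL/min → 70% of 400 mg = 280 mg.
Total = 90 + 280 = 370 mg.

370 mg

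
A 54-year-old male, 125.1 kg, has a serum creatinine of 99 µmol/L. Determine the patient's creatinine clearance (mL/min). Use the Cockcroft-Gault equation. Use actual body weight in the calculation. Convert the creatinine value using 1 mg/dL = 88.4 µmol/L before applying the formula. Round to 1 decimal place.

133.4 mL/min

SCr = 99 / 88.4 = 1.12 mg/dL
CrCl = (140 − 54) × 125.1 / (72 × 1.12) = 10758.6 / 80.64 ≈ 133.4 mL/min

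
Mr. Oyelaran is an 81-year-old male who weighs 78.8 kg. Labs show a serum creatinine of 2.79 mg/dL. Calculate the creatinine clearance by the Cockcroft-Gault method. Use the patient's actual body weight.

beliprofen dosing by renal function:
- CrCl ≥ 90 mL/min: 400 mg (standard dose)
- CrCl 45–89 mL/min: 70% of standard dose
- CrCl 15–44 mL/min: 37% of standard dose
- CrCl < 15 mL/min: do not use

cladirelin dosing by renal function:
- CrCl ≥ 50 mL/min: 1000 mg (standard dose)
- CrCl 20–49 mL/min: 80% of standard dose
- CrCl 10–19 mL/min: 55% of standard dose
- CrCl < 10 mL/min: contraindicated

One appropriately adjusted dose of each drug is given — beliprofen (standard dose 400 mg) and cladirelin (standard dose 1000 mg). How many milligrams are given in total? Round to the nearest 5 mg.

950 mg

CrCl = (140 − 81) × 78.8 / (72 × 2.79) = 4649.2 / 200.88 ≈ 23.1 mL/min
CrCl ≈ 23 mL/min.
beliprofen: 15–44 mL/min → 37% of 400 mg = 148 mg.
cladirelin: 20–49 mL/min → 80% of 1000 mg = 800 mg.
Total = 148 + 800 = 948 mg.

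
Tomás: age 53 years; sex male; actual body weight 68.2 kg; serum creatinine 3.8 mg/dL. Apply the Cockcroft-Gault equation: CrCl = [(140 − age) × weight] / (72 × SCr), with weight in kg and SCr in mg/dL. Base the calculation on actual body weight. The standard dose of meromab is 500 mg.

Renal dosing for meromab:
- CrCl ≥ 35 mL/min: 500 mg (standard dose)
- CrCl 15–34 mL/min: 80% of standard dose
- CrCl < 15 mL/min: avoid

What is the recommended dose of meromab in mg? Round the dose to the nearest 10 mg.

400 mg

CrCl = (140 − 53) × 68.2 / (72 × 3.8) = 5933.4 / 273.60 ≈ 21.7 mL/min
CrCl ≈ 22 mL/min → bracket 15–34 mL/min.
80% of 500 mg = 400 mg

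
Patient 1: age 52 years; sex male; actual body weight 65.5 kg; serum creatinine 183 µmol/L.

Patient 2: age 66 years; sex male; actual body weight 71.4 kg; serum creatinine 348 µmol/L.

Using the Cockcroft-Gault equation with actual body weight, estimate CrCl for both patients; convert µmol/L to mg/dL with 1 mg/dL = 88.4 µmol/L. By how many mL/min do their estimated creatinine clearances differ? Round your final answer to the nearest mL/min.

20 mL/min

Patient 1: SCr = 183 / 88.4 = 2.07 mg/dL
Patient 1: CrCl = (140 − 52) × 65.5 / (72 × 2.07) = 5764.0 / 149.04 ≈ 38.7 mL/min
Patient 2: SCr = 348 / 88.4 = 3.937 mg/dL
Patient 2: CrCl = (140 − 66) × 71.4 / (72 × 3.937) = 5283.6 / 283.46 ≈ 18.6 mL/min
|38.7 − 18.6| = 20.1 mL/min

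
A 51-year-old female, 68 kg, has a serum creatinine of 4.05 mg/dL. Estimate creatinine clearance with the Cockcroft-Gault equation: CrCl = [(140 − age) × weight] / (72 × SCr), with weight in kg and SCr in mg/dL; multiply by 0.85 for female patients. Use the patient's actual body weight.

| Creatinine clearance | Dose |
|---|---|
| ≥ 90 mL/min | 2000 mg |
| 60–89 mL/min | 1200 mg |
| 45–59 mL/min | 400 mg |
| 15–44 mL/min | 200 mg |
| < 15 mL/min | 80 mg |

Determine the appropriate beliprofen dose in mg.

CrCl = (140 − 51) × 68 / (72 × 4.05) × 0.85 = 6052.0 / 291.60 × 0.85 ≈ 17.6 mL/min
CrCl ≈ 18 mL/min → bracket 15–44 mL/min.
Dose for this bracket: 200 mg.

200 mg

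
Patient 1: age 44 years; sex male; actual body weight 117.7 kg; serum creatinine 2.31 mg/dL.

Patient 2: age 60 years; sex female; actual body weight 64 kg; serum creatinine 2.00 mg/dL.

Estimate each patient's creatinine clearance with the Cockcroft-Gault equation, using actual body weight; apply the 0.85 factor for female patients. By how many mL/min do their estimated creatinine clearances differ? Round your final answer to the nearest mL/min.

38 mL/min

Patient 1: CrCl = (140 − 44) × 117.7 / (72 × 2.31) = 11299.2 / 166.32 ≈ 67.9 mL/min
Patient 2: CrCl = (140 − 60) × 64 / (72 × 2) × 0.85 = 5120.0 / 144.00 × 0.85 ≈ 30.2 mL/min
|67.9 − 30.2| = 37.7 mL/min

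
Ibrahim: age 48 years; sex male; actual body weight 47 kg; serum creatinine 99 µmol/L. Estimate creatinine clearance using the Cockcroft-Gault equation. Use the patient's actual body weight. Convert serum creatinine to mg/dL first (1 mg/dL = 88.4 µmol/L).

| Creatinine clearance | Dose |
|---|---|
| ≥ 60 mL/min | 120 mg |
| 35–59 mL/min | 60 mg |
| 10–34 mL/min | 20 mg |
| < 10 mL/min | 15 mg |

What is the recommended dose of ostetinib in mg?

60 mg

SCr = 99 / 88.4 = 1.12 mg/dL
CrCl = (140 − 48) × 47 / (72 × 1.12) = 4324.0 / 80.64 ≈ 53.6 mL/min
CrCl ≈ 54 mL/min → bracket 35–59 mL/min.
Dose for this bracket: 60 mg.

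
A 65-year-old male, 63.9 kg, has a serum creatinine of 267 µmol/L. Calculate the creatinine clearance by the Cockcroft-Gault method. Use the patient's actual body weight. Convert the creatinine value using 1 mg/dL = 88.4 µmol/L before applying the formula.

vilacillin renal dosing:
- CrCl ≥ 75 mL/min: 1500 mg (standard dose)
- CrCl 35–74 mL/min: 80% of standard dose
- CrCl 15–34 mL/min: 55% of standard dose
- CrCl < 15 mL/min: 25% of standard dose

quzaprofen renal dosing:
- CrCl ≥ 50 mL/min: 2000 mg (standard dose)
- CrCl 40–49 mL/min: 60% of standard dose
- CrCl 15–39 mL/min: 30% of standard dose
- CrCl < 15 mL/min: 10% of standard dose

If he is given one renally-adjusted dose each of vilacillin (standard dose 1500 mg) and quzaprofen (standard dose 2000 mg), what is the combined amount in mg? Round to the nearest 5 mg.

SCr = 267 / 88.4 = 3.02 mg/dL
CrCl = (140 − 65) × 63.9 / (72 × 3.02) = 4792.5 / 217.44 ≈ 22.0 mL/min
CrCl ≈ 22 mL/min.
vilacillin: 15–34 mL/min → 55% of 1500 mg = 825 mg.
quzaprofen: 15–39 mL/min → 30% of 2000 mg = 600 mg.
Total = 825 + 600 = 1425 mg.

1425 mg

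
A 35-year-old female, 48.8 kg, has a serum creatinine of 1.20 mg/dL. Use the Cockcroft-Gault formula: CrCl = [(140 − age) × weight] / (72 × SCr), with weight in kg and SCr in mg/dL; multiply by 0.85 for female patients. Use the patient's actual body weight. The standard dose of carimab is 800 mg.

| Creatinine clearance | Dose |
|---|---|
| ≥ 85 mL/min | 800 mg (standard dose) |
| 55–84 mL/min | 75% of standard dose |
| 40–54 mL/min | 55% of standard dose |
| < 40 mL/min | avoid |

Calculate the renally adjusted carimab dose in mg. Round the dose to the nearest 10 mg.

440 mg

CrCl = (140 − 35) × 48.8 / (72 × 1.2) × 0.85 = 5124.0 / 86.40 × 0.85 ≈ 50.4 mL/min
CrCl ≈ 50 mL/min → bracket 40–54 mL/min.
55% of 800 mg = 440 mg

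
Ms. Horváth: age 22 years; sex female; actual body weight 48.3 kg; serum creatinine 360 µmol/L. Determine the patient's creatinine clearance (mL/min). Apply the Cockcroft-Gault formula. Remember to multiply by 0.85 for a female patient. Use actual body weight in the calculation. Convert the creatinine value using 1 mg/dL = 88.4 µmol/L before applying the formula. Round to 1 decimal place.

SCr = 360 / 88.4 = 4.072 mg/dL
CrCl = (140 − 22) × 48.3 / (72 × 4.072) × 0.85 = 5699.4 / 293.18 × 0.85 ≈ 16.5 mL/min

16.5 mL/min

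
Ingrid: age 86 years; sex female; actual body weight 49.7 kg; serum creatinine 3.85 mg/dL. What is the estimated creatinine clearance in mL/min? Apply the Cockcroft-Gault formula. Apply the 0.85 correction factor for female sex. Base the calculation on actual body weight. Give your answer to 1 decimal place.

8.2 mL/min

CrCl = (140 − 86) × 49.7 / (72 × 3.85) × 0.85 = 2683.8 / 277.20 × 0.85 ≈ 8.2 mL/min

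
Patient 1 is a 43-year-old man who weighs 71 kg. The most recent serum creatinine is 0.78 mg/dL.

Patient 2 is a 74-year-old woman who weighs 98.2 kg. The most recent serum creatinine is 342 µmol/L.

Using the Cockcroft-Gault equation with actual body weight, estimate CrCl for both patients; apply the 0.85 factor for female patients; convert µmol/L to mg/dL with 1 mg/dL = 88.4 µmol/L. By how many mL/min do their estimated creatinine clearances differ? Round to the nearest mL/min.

Patient 1: CrCl = (140 − 43) × 71 / (72 × 0.78) = 6887.0 / 56.16 ≈ 122.6 mL/min
Patient 2: SCr = 342 / 88.4 = 3.869 mg/dL
Patient 2: CrCl = (140 − 74) × 98.2 / (72 × 3.869) × 0.85 = 6481.2 / 278.57 × 0.85 ≈ 19.8 mL/min
|122.6 − 19.8| = 102.8 mL/min

103 mL/min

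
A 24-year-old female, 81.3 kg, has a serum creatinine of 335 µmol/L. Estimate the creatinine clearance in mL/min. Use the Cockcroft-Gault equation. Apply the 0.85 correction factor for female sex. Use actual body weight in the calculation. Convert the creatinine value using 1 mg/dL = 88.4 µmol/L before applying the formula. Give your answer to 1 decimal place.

SCr = 335 / 88.4 = 3.79 mg/dL
CrCl = (140 − 24) × 81.3 / (72 × 3.79) × 0.85 = 9430.8 / 272.88 × 0.85 ≈ 29.4 mL/min

29.4 mL/min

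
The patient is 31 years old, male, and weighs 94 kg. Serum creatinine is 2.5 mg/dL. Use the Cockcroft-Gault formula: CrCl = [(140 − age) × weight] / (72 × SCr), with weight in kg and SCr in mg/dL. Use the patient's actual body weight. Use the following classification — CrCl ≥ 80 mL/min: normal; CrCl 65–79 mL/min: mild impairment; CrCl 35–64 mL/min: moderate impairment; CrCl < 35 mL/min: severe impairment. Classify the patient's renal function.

CrCl = (140 − 31) × 94 / (72 × 2.5) = 10246.0 / 180.00 ≈ 56.9 mL/min
57 mL/min falls in the 'moderate impairment' range.

moderate impairment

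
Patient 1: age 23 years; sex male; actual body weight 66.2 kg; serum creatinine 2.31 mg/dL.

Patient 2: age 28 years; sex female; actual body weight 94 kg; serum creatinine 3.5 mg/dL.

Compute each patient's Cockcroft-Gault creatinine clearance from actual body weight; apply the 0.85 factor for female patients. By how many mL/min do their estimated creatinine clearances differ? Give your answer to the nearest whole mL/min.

Patient 1: CrCl = (140 − 23) × 66.2 / (72 × 2.31) = 7745.4 / 166.32 ≈ 46.6 mL/min
Patient 2: CrCl = (140 − 28) × 94 / (72 × 3.5) × 0.85 = 10528.0 / 252.00 × 0.85 ≈ 35.5 mL/min
|46.6 − 35.5| = 11.1 mL/min

11 mL/min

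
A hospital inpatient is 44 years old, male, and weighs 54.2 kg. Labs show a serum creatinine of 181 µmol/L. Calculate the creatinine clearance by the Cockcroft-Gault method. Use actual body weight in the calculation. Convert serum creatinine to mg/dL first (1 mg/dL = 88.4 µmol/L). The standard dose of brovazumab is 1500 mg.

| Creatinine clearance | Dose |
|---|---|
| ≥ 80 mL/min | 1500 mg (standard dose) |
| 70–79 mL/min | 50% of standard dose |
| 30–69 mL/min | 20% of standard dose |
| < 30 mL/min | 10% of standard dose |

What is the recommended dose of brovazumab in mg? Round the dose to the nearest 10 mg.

300 mg

SCr = 181 / 88.4 = 2.048 mg/dL
CrCl = (140 − 44) × 54.2 / (72 × 2.048) = 5203.2 / 147.46 ≈ 35.3 mL/min
CrCl ≈ 35 mL/min → bracket 30–69 mL/min.
20% of 1500 mg = 300 mg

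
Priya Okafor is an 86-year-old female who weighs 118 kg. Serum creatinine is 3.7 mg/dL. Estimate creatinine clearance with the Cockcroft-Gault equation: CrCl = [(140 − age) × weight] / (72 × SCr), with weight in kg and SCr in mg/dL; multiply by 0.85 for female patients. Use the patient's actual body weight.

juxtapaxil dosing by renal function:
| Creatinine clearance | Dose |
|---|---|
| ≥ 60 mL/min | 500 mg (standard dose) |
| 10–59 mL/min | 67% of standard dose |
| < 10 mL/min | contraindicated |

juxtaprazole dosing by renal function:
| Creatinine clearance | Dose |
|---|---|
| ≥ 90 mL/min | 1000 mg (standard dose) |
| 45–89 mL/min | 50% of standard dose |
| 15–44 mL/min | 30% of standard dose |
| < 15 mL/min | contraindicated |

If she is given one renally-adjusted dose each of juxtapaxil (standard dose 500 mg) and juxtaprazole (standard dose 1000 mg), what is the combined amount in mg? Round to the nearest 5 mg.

635 mg

CrCl = (140 − 86) × 118 / (72 × 3.7) × 0.85 = 6372.0 / 266.40 × 0.85 ≈ 20.3 mL/min
CrCl ≈ 20 mL/min.
juxtapaxil: 10–59 mL/min → 67% of 500 mg = 335 mg.
juxtaprazole: 15–44 mL/min → 30% of 1000 mg = 300 mg.
Total = 335 + 300 = 635 mg.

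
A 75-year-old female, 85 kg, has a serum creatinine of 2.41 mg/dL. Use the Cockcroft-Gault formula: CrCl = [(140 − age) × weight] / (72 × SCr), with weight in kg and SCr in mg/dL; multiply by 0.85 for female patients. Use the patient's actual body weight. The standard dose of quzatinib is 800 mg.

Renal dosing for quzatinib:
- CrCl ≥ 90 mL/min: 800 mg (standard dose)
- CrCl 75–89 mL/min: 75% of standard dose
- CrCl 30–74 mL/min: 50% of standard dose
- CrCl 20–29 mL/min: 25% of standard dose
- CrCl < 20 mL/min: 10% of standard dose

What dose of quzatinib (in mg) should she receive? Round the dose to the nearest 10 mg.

CrCl = (140 − 75) × 85 / (72 × 2.41) × 0.85 = 5525.0 / 173.52 × 0.85 ≈ 27.1 mL/min
CrCl ≈ 27 mL/min → bracket 20–29 mL/min.
25% of 800 mg = 200 mg

200 mg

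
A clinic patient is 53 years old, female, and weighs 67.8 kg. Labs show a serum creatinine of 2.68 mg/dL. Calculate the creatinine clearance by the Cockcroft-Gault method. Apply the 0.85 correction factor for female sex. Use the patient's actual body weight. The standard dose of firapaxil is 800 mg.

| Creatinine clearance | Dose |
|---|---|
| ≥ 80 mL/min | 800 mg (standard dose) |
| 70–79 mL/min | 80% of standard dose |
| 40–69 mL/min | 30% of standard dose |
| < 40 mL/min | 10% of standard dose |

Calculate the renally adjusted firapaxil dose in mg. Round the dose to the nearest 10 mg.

CrCl = (140 − 53) × 67.8 / (72 × 2.68) × 0.85 = 5898.6 / 192.96 × 0.85 ≈ 26.0 mL/min
CrCl ≈ 26 mL/min → bracket < 40 mL/min.
10% of 800 mg = 80 mg

80 mg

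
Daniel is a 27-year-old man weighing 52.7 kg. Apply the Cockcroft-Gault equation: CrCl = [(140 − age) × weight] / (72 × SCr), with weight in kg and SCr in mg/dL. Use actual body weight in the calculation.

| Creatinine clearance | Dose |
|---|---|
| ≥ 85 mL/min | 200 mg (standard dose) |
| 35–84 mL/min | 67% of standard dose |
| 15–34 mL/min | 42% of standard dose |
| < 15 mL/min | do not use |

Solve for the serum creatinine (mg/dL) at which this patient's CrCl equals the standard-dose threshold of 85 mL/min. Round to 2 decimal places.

Standard dose requires CrCl ≥ 85 mL/min.
Set (140 − 27) × 52.7 / (72 × SCr) = 85
SCr = (140 − 27) × 52.7 / (72 × 85) = 0.973 mg/dL

0.97 mg/dL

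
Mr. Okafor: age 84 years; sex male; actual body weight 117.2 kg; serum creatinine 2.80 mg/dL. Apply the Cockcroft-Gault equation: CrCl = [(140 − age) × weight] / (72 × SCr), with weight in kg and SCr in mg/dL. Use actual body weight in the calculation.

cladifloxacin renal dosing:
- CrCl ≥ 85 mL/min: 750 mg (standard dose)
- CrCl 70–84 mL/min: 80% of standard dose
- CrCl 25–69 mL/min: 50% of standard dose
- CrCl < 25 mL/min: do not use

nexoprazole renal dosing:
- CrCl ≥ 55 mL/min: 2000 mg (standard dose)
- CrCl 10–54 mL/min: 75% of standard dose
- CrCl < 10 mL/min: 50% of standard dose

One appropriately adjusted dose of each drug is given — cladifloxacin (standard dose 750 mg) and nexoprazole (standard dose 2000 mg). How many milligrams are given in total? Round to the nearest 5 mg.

1875 mg

CrCl = (140 − 84) × 117.2 / (72 × 2.8) = 6563.2 / 201.60 ≈ 32.6 mL/min
CrCl ≈ 33 mL/min.
cladifloxacin: 25–69 mL/min → 50% of 750 mg = 375 mg.
nexoprazole: 10–54 mL/min → 75% of 2000 mg = 1500 mg.
Total = 375 + 1500 = 1875 mg.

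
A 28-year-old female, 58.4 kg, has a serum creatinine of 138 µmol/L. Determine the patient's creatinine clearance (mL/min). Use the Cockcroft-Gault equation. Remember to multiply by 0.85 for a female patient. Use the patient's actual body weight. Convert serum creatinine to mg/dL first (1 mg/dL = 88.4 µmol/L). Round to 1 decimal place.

49.5 mL/min

SCr = 138 / 88.4 = 1.561 mg/dL
CrCl = (140 − 28) × 58.4 / (72 × 1.561) × 0.85 = 6540.8 / 112.39 × 0.85 ≈ 49.5 mL/min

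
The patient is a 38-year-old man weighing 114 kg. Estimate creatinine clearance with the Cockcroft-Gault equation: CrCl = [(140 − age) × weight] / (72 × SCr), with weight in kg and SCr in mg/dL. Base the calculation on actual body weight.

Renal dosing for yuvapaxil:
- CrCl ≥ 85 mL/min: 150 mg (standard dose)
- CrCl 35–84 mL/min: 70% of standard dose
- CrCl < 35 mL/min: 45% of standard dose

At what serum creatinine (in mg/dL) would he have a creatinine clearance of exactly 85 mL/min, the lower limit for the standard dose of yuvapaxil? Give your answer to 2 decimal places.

Standard dose requires CrCl ≥ 85 mL/min.
Set (140 − 38) × 114 / (72 × SCr) = 85
SCr = (140 − 38) × 114 / (72 × 85) = 1.900 mg/dL

1.90 mg/dL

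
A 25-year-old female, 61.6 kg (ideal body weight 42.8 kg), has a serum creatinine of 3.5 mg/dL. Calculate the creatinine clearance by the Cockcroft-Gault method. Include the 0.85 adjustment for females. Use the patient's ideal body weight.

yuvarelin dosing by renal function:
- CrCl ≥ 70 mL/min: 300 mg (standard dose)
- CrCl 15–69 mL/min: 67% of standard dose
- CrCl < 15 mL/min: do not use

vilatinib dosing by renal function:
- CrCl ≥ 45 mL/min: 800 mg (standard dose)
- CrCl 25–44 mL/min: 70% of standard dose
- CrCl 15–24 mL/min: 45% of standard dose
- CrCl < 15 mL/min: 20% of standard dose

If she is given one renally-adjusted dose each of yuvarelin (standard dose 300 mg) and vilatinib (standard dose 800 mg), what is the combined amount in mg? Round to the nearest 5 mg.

CrCl = (140 − 25) × 42.8 / (72 × 3.5) × 0.85 = 4922.0 / 252.00 × 0.85 ≈ 16.6 mL/min
CrCl ≈ 17 mL/min.
yuvarelin: 15–69 mL/min → 67% of 300 mg = 201 mg.
vilatinib: 15–24 mL/min → 45% of 800 mg = 360 mg.
Total = 201 + 360 = 561 mg.

560 mg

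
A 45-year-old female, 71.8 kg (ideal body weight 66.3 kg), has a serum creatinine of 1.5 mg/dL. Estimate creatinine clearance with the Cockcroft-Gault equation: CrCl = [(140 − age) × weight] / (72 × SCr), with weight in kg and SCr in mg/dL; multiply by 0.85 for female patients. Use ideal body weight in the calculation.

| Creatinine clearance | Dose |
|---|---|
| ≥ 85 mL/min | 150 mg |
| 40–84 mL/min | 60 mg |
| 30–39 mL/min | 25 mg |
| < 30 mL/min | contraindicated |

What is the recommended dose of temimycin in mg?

60 mg

CrCl = (140 − 45) × 66.3 / (72 × 1.5) × 0.85 = 6298.5 / 108.00 × 0.85 ≈ 49.6 mL/min
CrCl ≈ 50 mL/min → bracket 40–84 mL/min.
Dose for this bracket: 60 mg.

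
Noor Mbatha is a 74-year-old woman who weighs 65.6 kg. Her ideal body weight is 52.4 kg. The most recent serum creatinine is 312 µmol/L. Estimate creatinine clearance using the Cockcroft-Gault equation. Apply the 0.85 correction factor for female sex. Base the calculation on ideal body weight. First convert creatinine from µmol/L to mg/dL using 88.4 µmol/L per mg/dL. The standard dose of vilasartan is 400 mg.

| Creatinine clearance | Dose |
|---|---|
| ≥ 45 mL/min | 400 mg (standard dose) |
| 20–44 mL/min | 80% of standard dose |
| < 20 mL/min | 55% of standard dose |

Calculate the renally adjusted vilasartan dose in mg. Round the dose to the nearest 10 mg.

220 mg

SCr = 312 / 88.4 = 3.529 mg/dL
CrCl = (140 − 74) × 52.4 / (72 × 3.529) × 0.85 = 3458.4 / 254.09 × 0.85 ≈ 11.6 mL/min
CrCl ≈ 12 mL/min → bracket < 20 mL/min.
55% of 400 mg = 220 mg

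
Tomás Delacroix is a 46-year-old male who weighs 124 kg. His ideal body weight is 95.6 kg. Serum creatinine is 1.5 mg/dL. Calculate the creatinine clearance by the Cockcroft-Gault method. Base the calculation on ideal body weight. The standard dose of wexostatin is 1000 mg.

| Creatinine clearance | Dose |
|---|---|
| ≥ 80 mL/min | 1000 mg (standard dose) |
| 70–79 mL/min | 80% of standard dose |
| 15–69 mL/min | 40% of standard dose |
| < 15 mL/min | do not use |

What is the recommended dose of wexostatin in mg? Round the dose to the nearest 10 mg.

1000 mg

CrCl = (140 − 46) × 95.6 / (72 × 1.5) = 8986.4 / 108.00 ≈ 83.2 mL/min
CrCl ≈ 83 mL/min → bracket ≥ 80 mL/min.
100% of 1000 mg = 1000 mg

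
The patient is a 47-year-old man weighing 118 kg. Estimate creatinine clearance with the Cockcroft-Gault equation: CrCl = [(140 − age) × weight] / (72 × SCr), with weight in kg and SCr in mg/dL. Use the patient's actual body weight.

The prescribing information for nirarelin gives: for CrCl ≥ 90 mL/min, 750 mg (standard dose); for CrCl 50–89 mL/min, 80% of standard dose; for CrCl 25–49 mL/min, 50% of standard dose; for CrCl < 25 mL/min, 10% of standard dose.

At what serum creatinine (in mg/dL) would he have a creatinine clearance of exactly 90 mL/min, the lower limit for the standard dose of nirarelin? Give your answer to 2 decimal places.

1.69 mg/dL

Standard dose requires CrCl ≥ 90 mL/min.
Set (140 − 47) × 118 / (72 × SCr) = 90
SCr = (140 − 47) × 118 / (72 × 90) = 1.694 mg/dL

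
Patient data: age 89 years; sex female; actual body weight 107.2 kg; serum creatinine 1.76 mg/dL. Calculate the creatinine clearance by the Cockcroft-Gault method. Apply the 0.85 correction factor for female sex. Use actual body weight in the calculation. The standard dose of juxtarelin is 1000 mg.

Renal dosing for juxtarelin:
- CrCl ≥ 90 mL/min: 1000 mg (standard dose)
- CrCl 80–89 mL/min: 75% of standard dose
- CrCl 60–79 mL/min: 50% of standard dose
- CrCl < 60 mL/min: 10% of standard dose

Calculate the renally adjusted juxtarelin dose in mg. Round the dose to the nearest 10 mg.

CrCl = (140 − 89) × 107.2 / (72 × 1.76) × 0.85 = 5467.2 / 126.72 × 0.85 ≈ 36.7 mL/min
CrCl ≈ 37 mL/min → bracket < 60 mL/min.
10% of 1000 mg = 100 mg

100 mg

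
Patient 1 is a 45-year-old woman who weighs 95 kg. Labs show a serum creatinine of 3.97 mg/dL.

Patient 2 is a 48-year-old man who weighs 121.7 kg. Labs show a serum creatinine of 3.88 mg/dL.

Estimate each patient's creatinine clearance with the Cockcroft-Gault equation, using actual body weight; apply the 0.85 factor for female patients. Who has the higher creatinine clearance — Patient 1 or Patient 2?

Patient 2

Patient 1: CrCl = (140 − 45) × 95 / (72 × 3.97) × 0.85 = 9025.0 / 285.84 × 0.85 ≈ 26.8 mL/min
Patient 2: CrCl = (140 − 48) × 121.7 / (72 × 3.88) = 11196.4 / 279.36 ≈ 40.1 mL/min
26.8 vs 40.1 mL/min → Patient 2 is higher.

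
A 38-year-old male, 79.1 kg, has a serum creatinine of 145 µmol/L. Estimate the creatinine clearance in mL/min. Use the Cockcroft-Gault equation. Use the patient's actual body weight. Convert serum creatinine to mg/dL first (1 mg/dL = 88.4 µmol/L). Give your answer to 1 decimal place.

SCr = 145 / 88.4 = 1.64 mg/dL
CrCl = (140 − 38) × 79.1 / (72 × 1.64) = 8068.2 / 118.08 ≈ 68.3 mL/min

68.3 mL/min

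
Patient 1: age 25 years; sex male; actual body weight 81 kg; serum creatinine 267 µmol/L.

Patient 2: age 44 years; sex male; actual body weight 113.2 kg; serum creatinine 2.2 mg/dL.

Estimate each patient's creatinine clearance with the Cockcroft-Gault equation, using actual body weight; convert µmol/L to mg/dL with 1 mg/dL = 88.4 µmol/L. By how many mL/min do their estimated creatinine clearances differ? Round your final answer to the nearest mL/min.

Patient 1: SCr = 267 / 88.4 = 3.02 mg/dL
Patient 1: CrCl = (140 − 25) × 81 / (72 × 3.02) = 9315.0 / 217.44 ≈ 42.8 mL/min
Patient 2: CrCl = (140 − 44) × 113.2 / (72 × 2.2) = 10867.2 / 158.40 ≈ 68.6 mL/min
|42.8 − 68.6| = 25.8 mL/min

26 mL/min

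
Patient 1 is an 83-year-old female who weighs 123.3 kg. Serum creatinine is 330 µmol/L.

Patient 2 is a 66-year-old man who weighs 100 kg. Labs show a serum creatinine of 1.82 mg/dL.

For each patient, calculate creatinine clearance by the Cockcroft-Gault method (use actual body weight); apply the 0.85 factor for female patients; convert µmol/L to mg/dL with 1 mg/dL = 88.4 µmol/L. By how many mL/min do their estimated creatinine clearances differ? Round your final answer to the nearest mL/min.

Patient 1: SCr = 330 / 88.4 = 3.733 mg/dL
Patient 1: CrCl = (140 − 83) × 123.3 / (72 × 3.733) × 0.85 = 7028.1 / 268.78 × 0.85 ≈ 22.2 mL/min
Patient 2: CrCl = (140 − 66) × 100 / (72 × 1.82) = 7400.0 / 131.04 ≈ 56.5 mL/min
|22.2 − 56.5| = 34.3 mL/min

34 mL/min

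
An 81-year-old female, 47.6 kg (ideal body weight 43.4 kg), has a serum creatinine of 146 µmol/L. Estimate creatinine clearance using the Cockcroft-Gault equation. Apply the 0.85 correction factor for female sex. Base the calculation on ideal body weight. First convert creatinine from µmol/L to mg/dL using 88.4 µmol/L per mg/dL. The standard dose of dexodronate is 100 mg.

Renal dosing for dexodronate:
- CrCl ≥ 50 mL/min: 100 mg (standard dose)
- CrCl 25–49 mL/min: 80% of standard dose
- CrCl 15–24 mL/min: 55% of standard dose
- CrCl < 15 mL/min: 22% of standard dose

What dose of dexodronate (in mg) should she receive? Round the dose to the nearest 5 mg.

55 mg

SCr = 146 / 88.4 = 1.652 mg/dL
CrCl = (140 − 81) × 43.4 / (72 × 1.652) × 0.85 = 2560.6 / 118.94 × 0.85 ≈ 18.3 mL/min
CrCl ≈ 18 mL/min → bracket 15–24 mL/min.
55% of 100 mg = 55 mg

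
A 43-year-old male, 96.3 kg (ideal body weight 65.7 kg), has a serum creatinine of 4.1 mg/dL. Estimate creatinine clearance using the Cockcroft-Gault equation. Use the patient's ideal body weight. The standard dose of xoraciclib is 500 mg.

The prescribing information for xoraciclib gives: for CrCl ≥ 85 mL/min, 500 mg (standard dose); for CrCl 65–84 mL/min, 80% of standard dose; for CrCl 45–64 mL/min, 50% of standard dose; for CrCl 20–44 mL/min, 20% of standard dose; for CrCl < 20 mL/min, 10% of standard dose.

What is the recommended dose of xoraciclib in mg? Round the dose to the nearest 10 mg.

100 mg

CrCl = (140 − 43) × 65.7 / (72 × 4.1) = 6372.9 / 295.20 ≈ 21.6 mL/min
CrCl ≈ 22 mL/min → bracket 20–44 mL/min.
20% of 500 mg = 100 mg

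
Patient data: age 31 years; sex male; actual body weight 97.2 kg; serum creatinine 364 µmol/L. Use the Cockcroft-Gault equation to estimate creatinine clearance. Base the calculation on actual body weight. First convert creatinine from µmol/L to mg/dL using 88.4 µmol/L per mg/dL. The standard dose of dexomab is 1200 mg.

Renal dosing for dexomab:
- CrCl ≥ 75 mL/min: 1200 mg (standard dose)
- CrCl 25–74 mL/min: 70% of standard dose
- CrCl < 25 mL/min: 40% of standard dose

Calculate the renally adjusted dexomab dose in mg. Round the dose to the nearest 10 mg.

SCr = 364 / 88.4 = 4.118 mg/dL
CrCl = (140 − 31) × 97.2 / (72 × 4.118) = 10594.8 / 296.50 ≈ 35.7 mL/min
CrCl ≈ 36 mL/min → bracket 25–74 mL/min.
70% of 1200 mg = 840 mg

840 mg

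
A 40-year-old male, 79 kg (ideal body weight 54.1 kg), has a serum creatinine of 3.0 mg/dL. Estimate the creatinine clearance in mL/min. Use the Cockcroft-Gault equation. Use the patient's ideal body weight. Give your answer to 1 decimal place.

25.0 mL/min

CrCl = (140 − 40) × 54.1 / (72 × 3) = 5410.0 / 216.00 ≈ 25.0 mL/min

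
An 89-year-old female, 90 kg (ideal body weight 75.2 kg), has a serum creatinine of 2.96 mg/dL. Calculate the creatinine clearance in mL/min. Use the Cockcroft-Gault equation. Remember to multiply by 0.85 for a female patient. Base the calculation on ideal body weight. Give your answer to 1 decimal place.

CrCl = (140 − 89) × 75.2 / (72 × 2.96) × 0.85 = 3835.2 / 213.12 × 0.85 ≈ 15.3 mL/min

15.3 mL/min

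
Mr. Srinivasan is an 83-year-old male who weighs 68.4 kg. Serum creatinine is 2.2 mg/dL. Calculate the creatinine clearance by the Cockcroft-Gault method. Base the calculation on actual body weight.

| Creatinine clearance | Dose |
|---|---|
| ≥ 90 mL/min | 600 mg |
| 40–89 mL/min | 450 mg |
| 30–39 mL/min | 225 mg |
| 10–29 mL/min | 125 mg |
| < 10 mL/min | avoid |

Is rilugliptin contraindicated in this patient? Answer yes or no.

CrCl = (140 − 83) × 68.4 / (72 × 2.2) = 3898.8 / 158.40 ≈ 24.6 mL/min
CrCl ≈ 25 mL/min, which is ≥ 10 mL/min.

no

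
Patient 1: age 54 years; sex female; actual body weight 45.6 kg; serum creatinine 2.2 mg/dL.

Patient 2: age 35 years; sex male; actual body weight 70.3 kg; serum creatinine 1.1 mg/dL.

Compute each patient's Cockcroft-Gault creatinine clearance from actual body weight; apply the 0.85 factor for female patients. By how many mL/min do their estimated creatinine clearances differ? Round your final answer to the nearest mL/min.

Patient 1: CrCl = (140 − 54) × 45.6 / (72 × 2.2) × 0.85 = 3921.6 / 158.40 × 0.85 ≈ 21.0 mL/min
Patient 2: CrCl = (140 − 35) × 70.3 / (72 × 1.1) = 7381.5 / 79.20 ≈ 93.2 mL/min
|21.0 − 93.2| = 72.2 mL/min

72 mL/min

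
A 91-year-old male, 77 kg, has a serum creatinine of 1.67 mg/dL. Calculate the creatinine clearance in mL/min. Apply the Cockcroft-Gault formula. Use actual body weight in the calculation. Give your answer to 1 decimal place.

CrCl = (140 − 91) × 77 / (72 × 1.67) = 3773.0 / 120.24 ≈ 31.4 mL/min

31.4 mL/min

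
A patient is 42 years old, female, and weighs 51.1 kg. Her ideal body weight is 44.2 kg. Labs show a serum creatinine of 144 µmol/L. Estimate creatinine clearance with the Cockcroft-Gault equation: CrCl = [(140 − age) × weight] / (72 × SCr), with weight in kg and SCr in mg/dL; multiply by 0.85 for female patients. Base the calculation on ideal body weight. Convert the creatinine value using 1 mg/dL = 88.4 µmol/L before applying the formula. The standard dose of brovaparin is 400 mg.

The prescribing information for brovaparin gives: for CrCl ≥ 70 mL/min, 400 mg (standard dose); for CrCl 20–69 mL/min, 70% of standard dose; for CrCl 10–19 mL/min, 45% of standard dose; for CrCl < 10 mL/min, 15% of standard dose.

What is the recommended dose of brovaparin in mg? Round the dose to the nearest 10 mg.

SCr = 144 / 88.4 = 1.629 mg/dL
CrCl = (140 − 42) × 44.2 / (72 × 1.629) × 0.85 = 4331.6 / 117.29 × 0.85 ≈ 31.4 mL/min
CrCl ≈ 31 mL/min → bracket 20–69 mL/min.
70% of 400 mg = 280 mg

280 mg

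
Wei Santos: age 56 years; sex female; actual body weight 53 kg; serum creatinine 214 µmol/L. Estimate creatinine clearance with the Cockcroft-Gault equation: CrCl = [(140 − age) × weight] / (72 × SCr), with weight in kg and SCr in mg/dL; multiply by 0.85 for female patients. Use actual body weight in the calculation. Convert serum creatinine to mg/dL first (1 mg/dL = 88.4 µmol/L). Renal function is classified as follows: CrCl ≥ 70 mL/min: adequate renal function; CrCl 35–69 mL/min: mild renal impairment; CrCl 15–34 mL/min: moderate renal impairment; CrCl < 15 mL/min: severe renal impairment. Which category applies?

moderate renal impairment

SCr = 214 / 88.4 = 2.421 mg/dL
CrCl = (140 − 56) × 53 / (72 × 2.421) × 0.85 = 4452.0 / 174.31 × 0.85 ≈ 21.7 mL/min
22 mL/min falls in the 'moderate renal impairment' range.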